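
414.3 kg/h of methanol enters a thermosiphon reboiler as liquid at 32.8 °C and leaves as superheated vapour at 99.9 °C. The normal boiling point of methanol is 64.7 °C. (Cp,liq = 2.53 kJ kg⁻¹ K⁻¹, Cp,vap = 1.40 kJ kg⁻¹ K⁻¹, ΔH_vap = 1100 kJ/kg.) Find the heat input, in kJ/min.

Q = 8490 kJ/min

liquid 32.8→64.7 °C: 80.707 kJ/kg
vaporisation at 64.7 °C: 1100 kJ/kg
vapour 64.7→99.9 °C: 49.28 kJ/kg
Δh = 80.707 + 1100 + 49.28 = 1230 kJ/kg
Q = ṁ·Δh = 414.3 kg/h × 1230 kJ/kg = 509580 kJ/h
|Q| = 141.55 kW = 8493.1 kJ/min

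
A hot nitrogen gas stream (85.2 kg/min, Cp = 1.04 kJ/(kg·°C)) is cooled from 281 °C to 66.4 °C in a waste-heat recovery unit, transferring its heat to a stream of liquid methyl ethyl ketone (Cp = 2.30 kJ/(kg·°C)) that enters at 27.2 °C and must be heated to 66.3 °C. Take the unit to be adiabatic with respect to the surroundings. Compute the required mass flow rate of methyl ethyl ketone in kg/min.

ṁ_c = 211 kg/min

Heat released by hot stream: Q = 85.2 × 1.04 × (281 − 66.4) = 19015 kJ/min
Energy balance on cold side (adiabatic exchanger): Q = ṁ_c·Cp_c·(T_c,out − T_c,in)
ṁ_c = 19015 / [2.30 × (66.3 − 27.2)] = 211.45 kg/min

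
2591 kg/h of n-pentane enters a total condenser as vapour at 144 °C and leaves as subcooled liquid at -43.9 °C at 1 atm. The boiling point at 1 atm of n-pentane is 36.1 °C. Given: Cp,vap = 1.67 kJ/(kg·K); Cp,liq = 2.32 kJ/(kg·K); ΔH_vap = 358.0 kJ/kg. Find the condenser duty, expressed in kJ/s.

vapour 144→36.1 °C: -180.19 kJ/kg
condensation at 36.1 °C: -358 kJ/kg
liquid 36.1→-43.9 °C: -185.6 kJ/kg
Δh = -180.19 + -358 + -185.6 = -723.79 kJ/kg
Q = ṁ·Δh = 2591 kg/h × -723.79 kJ/kg = -1.8753e+06 kJ/h
|Q| = 520.93 kW

Q_c = 521 kJ/s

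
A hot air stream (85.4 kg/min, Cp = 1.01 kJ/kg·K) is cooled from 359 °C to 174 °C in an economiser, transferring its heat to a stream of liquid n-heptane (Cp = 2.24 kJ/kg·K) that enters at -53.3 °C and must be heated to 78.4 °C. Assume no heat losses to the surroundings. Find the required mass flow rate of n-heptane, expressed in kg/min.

ṁ_c = 54.1 kg/min

Heat released by hot stream: Q = 85.4 × 1.01 × (359 − 174) = 15957 kJ/min
Energy balance on cold side (adiabatic exchanger): Q = ṁ_c·Cp_c·(T_c,out − T_c,in)
ṁ_c = 15957 / [2.24 × (78.4 − -53.3)] = 54.09 kg/min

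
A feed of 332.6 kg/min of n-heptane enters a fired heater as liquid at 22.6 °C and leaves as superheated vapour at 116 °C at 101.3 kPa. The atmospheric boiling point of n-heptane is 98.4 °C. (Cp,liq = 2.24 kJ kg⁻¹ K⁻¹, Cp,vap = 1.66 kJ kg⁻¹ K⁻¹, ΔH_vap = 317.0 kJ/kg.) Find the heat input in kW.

liquid 22.6→98.4 °C: 169.79 kJ/kg
vaporisation at 98.4 °C: 317 kJ/kg
vapour 98.4→116 °C: 29.216 kJ/kg
Δh = 169.79 + 317 + 29.216 = 516.01 kJ/kg
Q = ṁ·Δh = 332.6 kg/min × 516.01 kJ/kg = 171620 kJ/min
|Q| = 2860.4 kW

Q = 2860 kW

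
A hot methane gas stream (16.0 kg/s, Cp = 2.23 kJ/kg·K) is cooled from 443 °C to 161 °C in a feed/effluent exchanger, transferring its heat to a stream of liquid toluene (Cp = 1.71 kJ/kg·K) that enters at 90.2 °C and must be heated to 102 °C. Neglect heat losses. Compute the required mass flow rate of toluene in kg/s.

ṁ_c = 499 kg/s

Heat released by hot stream: Q = 16.0 × 2.23 × (443 − 161) = 10062 kJ/s
Energy balance on cold side (adiabatic exchanger): Q = ṁ_c·Cp_c·(T_c,out − T_c,in)
ṁ_c = 10062 / [1.71 × (102 − 90.2)] = 498.65 kg/s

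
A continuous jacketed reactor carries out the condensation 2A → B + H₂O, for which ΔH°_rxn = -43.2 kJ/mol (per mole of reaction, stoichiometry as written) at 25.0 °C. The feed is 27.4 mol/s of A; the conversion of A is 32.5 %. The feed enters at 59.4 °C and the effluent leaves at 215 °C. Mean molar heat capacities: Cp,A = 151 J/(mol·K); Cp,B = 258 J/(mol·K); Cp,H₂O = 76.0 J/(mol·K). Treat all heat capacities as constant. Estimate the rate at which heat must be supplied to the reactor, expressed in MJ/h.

Extent of reaction ξ = 0.325 × 27.4 / 2 = 4.4525 mol/s
Reaction term: ξ·ΔH°_rxn = 4.4525 × -43.2 = -192.35 kJ/s
Sensible, feed 59.4→25 °C: -142.33 kJ/s
Outlet flows (mol/s): A 18.495, B 4.4525, H₂O 4.4525
Sensible, products 25→215 °C: 813.18 kJ/s
Q = ΔH = 478.5 kJ/s = 478.5 kW
Heat supplied = 1722.6 MJ/h

Q_in = 1720 MJ/h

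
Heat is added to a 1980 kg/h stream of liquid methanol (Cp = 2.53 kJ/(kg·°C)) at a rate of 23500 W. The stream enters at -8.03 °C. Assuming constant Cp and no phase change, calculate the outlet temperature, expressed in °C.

Q = 23500 W = 84600 kJ/h
ΔT = Q/(ṁ·Cp) = 84600/(1980×2.53) = 16.888 K
T_out = -8.03 + 16.888 = 8.8583 °C

T_out = 8.86 °C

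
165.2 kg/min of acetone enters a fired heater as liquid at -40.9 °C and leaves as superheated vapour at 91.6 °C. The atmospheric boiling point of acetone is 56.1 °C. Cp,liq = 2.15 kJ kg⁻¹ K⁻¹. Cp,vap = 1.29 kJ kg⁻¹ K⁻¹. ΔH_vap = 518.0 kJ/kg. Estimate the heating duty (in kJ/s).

liquid -40.9→56.1 °C: 208.55 kJ/kg
vaporisation at 56.1 °C: 518 kJ/kg
vapour 56.1→91.6 °C: 45.795 kJ/kg
Δh = 208.55 + 518 + 45.795 = 772.35 kJ/kg
Q = ṁ·Δh = 165.2 kg/min × 772.35 kJ/kg = 127590 kJ/min
|Q| = 2126.5 kW

Q = 2130 kJ/s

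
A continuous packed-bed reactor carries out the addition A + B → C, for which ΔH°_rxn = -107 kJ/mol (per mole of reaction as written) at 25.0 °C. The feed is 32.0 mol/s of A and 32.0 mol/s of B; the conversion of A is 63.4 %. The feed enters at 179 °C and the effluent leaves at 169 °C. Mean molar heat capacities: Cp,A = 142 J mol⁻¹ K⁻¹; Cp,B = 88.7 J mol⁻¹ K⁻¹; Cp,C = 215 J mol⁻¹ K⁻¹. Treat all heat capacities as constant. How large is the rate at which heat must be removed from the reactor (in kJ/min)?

Q_out = 137000 kJ/min

Extent of reaction ξ = 0.634 × 32.0 = 20.288 mol/s
Reaction term: ξ·ΔH°_rxn = 20.288 × -107 = -2170.8 kJ/s
Sensible, feed 179→25 °C: -1136.9 kJ/s
Outlet flows (mol/s): A 11.712, B 11.712, C 20.288
Sensible, products 25→169 °C: 1017.2 kJ/s
Q = ΔH = -2290.5 kJ/s = -2290.5 kW
Heat removed = 137430 kJ/min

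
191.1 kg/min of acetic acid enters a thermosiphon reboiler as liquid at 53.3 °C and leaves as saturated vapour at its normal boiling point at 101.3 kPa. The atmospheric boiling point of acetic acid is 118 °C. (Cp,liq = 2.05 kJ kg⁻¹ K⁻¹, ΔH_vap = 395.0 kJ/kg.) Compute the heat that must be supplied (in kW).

liquid 53.3→118 °C: 132.63 kJ/kg
vaporisation at 118 °C: 395 kJ/kg
Δh = 132.63 + 395 = 527.63 kJ/kg
Q = ṁ·Δh = 191.1 kg/min × 527.63 kJ/kg = 100830 kJ/min
|Q| = 1680.5 kW

Q = 1680 kW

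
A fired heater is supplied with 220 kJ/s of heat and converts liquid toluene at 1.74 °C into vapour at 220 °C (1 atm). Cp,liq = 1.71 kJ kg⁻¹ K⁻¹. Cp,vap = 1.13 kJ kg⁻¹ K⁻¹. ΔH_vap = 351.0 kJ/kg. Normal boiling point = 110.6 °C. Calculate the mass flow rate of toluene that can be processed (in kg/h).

Δh = 1.71×(110.6−1.74) + 351.0 + 1.13×(220−110.6) = 660.77 kJ/kg
Q = 220 kJ/s = 220 kJ/s = 792000 kJ/h
ṁ = Q/Δh = 792000 / 660.77 = 1198.6 kg/h

ṁ = 1200 kg/h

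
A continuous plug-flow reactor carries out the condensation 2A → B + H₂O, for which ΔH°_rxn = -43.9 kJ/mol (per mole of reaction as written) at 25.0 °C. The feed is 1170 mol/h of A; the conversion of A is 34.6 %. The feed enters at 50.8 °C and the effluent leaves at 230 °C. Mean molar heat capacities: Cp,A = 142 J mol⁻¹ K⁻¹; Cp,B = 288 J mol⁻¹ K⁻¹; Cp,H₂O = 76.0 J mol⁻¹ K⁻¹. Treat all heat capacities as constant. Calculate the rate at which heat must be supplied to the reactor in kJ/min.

Q_in = 403 kJ/min

Extent of reaction ξ = 0.346 × 1170 / 2 = 202.41 mol/h
Reaction term: ξ·ΔH°_rxn = 202.41 × -43.9 = -8885.8 kJ/h
Sensible, feed 50.8→25 °C: -4286.4 kJ/h
Outlet flows (mol/h): A 765.18, B 202.41, H₂O 202.41
Sensible, products 25→230 °C: 37378 kJ/h
Q = ΔH = 24206 kJ/h = 6.7239 kW
Heat supplied = 403.43 kJ/min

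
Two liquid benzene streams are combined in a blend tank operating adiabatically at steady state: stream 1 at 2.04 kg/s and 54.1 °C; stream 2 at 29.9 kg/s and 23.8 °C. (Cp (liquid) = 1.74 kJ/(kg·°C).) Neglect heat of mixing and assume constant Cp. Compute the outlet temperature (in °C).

T_out = 25.7 °C

Energy balance with Q = 0: Σ ṁᵢCp,ᵢ(T_out − Tᵢ) = 0
Σ ṁᵢCp,ᵢTᵢ = 2.04×1.74×54.1 + 29.9×1.74×23.8 = 1430.3
Σ ṁᵢCp,ᵢ = 2.04×1.74 + 29.9×1.74 = 55.576
T_out = 1430.3 / 55.576 = 25.735 °C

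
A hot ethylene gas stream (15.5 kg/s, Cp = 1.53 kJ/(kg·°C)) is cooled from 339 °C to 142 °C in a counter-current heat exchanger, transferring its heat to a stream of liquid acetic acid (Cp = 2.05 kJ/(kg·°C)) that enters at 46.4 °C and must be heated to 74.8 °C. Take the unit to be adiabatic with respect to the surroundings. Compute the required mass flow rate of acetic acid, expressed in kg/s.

ṁ_c = 80.2 kg/s

Heat released by hot stream: Q = 15.5 × 1.53 × (339 − 142) = 4671.9 kJ/s
Energy balance on cold side (adiabatic exchanger): Q = ṁ_c·Cp_c·(T_c,out − T_c,in)
ṁ_c = 4671.9 / [2.05 × (74.8 − 46.4)] = 80.245 kg/s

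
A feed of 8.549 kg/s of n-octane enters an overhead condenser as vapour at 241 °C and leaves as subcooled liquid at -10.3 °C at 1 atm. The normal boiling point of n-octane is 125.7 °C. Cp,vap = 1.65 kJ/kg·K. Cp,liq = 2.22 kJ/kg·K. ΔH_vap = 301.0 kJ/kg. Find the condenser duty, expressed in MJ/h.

Q_c = 24400 MJ/h

vapour 241→125.7 °C: -190.24 kJ/kg
condensation at 125.7 °C: -301 kJ/kg
liquid 125.7→-10.3 °C: -301.92 kJ/kg
Δh = -190.24 + -301 + -301.92 = -793.16 kJ/kg
Q = ṁ·Δh = 8.549 kg/s × -793.16 kJ/kg = -6780.8 kJ/s
|Q| = 6780.8 kW = 24411 MJ/h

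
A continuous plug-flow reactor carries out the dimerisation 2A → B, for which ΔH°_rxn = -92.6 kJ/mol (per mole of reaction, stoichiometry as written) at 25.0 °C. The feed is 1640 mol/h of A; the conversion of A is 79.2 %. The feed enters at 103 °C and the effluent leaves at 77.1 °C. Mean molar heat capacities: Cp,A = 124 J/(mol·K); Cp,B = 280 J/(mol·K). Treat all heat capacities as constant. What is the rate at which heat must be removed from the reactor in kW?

Extent of reaction ξ = 0.792 × 1640 / 2 = 649.44 mol/h
Reaction term: ξ·ΔH°_rxn = 649.44 × -92.6 = -60138 kJ/h
Sensible, feed 103→25 °C: -15862 kJ/h
Outlet flows (mol/h): A 341.12, B 649.44
Sensible, products 25→77.1 °C: 11678 kJ/h
Q = ΔH = -64322 kJ/h = -17.867 kW
Heat removed = 17.867 kW

Q_out = 17.9 kW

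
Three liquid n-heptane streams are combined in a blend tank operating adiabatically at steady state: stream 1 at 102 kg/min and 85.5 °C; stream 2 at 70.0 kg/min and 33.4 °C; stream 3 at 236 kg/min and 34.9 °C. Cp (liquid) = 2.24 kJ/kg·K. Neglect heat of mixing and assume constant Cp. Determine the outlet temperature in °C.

T_out = 47.3 °C

No heat crosses the boundary, so H_out = H_in.
T_out = Σ ṁᵢCp,ᵢTᵢ / Σ ṁᵢCp,ᵢ
      = 43222 / 913.92 = 47.293 °C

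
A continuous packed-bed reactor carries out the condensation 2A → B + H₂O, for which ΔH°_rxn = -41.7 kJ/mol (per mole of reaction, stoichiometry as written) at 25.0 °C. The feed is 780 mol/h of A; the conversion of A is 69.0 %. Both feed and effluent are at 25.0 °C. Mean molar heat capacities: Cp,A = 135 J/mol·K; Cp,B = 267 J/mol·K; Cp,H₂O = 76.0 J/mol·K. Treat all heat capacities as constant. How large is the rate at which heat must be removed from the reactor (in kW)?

Q_out = 3.12 kW

Extent of reaction ξ = 0.690 × 780 / 2 = 269.1 mol/h
Reaction term: ξ·ΔH°_rxn = 269.1 × -41.7 = -11221 kJ/h
Q = ΔH = -11221 kJ/h = -3.1171 kW
Heat removed = 3.1171 kW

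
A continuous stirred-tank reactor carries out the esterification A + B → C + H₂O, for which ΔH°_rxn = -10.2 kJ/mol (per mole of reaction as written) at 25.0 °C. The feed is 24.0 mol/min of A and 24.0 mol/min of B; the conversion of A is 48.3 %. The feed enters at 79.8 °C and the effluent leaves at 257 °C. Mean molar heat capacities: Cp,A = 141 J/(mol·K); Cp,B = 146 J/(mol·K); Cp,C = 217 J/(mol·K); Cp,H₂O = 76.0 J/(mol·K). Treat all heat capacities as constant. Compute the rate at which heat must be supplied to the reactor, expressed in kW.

Extent of reaction ξ = 0.483 × 24.0 = 11.592 mol/min
Reaction term: ξ·ΔH°_rxn = 11.592 × -10.2 = -118.24 kJ/min
Sensible, feed 79.8→25 °C: -377.46 kJ/min
Outlet flows (mol/min): A 12.408, B 12.408, C 11.592, H₂O 11.592
Sensible, products 25→257 °C: 1614.2 kJ/min
Q = ΔH = 1118.5 kJ/min = 18.641 kW
Heat supplied = 18.641 kW

Q_in = 18.6 kW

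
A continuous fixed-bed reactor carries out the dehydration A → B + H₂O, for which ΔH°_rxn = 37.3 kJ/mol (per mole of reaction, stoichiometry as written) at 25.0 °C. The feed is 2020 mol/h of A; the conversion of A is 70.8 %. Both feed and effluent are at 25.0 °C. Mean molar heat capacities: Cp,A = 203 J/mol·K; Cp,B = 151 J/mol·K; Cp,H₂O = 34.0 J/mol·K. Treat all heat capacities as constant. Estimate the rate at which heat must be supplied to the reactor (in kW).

Extent of reaction ξ = 0.708 × 2020 = 1430.2 mol/h
Reaction term: ξ·ΔH°_rxn = 1430.2 × 37.3 = 53345 kJ/h
Q = ΔH = 53345 kJ/h = 14.818 kW
Heat supplied = 14.818 kW

Q_in = 14.8 kW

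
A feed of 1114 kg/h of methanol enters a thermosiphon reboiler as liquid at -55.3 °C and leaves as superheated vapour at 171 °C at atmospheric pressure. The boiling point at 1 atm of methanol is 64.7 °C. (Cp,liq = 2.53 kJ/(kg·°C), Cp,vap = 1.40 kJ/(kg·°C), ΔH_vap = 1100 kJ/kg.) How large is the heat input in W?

liquid -55.3→64.7 °C: 303.6 kJ/kg
vaporisation at 64.7 °C: 1100 kJ/kg
vapour 64.7→171 °C: 148.82 kJ/kg
Δh = 303.6 + 1100 + 148.82 = 1552.4 kJ/kg
Q = ṁ·Δh = 1114 kg/h × 1552.4 kJ/kg = 1.7294e+06 kJ/h
|Q| = 480.39 kW = 480390 W

Q = 480000 W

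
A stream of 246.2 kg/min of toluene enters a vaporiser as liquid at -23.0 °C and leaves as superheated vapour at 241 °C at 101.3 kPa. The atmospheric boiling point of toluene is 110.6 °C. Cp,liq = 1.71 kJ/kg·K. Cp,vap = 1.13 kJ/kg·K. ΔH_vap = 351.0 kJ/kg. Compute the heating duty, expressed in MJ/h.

liquid -23.0→110.6 °C: 228.46 kJ/kg
vaporisation at 110.6 °C: 351 kJ/kg
vapour 110.6→241 °C: 147.35 kJ/kg
Δh = 228.46 + 351 + 147.35 = 726.81 kJ/kg
Q = ṁ·Δh = 246.2 kg/min × 726.81 kJ/kg = 178940 kJ/min
|Q| = 2982.3 kW = 10736 MJ/h

Q = 10700 MJ/h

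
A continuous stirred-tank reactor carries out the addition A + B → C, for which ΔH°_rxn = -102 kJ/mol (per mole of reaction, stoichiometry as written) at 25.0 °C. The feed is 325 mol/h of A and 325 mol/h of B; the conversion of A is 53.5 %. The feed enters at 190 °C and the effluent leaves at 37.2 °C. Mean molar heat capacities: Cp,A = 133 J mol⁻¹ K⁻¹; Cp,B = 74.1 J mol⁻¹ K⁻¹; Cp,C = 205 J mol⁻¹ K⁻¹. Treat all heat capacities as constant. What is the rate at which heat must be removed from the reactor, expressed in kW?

Q_out = 7.78 kW

Extent of reaction ξ = 0.535 × 325 = 173.88 mol/h
Reaction term: ξ·ΔH°_rxn = 173.88 × -102 = -17735 kJ/h
Sensible, feed 190→25 °C: -11106 kJ/h
Outlet flows (mol/h): A 151.12, B 151.12, C 173.88
Sensible, products 25→37.2 °C: 816.7 kJ/h
Q = ΔH = -28024 kJ/h = -7.7845 kW
Heat removed = 7.7845 kW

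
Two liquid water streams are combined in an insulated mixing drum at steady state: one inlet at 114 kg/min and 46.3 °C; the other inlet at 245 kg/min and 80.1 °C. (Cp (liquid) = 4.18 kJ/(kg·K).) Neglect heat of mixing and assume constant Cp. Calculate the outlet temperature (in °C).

Energy balance with Q = 0: Σ ṁᵢCp,ᵢ(T_out − Tᵢ) = 0
T_out = Σ ṁᵢCp,ᵢTᵢ / Σ ṁᵢCp,ᵢ
      = 104090 / 1500.6 = 69.367 °C

T_out = 69.4 °C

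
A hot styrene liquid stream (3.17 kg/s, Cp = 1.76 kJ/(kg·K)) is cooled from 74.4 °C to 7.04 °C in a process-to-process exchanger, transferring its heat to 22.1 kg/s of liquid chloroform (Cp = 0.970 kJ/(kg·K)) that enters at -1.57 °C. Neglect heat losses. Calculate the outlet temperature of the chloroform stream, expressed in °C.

Heat released by hot stream: Q = 3.17 × 1.76 × (74.4 − 7.04) = 375.81 kJ/s
Energy balance on cold side (adiabatic exchanger): Q = ṁ_c·Cp_c·(T_c,out − T_c,in)
T_c,out = -1.57 + 375.81/(22.1 × 0.970) = 15.961 °C

T_c,out = 16.0 °C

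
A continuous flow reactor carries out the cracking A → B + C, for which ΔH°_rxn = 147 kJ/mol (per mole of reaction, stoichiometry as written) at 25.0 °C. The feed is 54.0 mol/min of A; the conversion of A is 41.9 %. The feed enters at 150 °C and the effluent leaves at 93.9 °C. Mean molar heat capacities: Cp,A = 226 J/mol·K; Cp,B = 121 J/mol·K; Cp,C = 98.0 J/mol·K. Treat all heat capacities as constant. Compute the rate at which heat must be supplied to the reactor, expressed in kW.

Extent of reaction ξ = 0.419 × 54.0 = 22.626 mol/min
Reaction term: ξ·ΔH°_rxn = 22.626 × 147 = 3326 kJ/min
Sensible, feed 150→25 °C: -1525.5 kJ/min
Outlet flows (mol/min): A 31.374, B 22.626, C 22.626
Sensible, products 25→93.9 °C: 829.94 kJ/min
Q = ΔH = 2630.5 kJ/min = 43.841 kW
Heat supplied = 43.841 kW

Q_in = 43.8 kW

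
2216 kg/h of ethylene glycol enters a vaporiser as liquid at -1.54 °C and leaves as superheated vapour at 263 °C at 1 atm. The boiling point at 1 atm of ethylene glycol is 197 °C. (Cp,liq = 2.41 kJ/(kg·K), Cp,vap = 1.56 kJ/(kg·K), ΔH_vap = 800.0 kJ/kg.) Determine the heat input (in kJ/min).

liquid -1.54→197 °C: 478.48 kJ/kg
vaporisation at 197 °C: 800 kJ/kg
vapour 197→263 °C: 102.96 kJ/kg
Δh = 478.48 + 800 + 102.96 = 1381.4 kJ/kg
Q = ṁ·Δh = 2216 kg/h × 1381.4 kJ/kg = 3.0613e+06 kJ/h
|Q| = 850.35 kW = 51021 kJ/min

Q = 51000 kJ/min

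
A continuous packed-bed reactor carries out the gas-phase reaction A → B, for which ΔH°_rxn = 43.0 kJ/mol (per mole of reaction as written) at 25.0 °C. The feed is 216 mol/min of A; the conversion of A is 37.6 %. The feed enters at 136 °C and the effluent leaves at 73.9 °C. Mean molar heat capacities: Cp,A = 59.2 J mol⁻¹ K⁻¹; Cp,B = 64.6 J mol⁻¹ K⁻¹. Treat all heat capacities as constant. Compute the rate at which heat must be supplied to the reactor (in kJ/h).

Q_in = 163000 kJ/h

Extent of reaction ξ = 0.376 × 216 = 81.216 mol/min
Reaction term: ξ·ΔH°_rxn = 81.216 × 43.0 = 3492.3 kJ/min
Sensible, feed 136→25 °C: -1419.4 kJ/min
Outlet flows (mol/min): A 134.78, B 81.216
Sensible, products 25→73.9 °C: 646.74 kJ/min
Q = ΔH = 2719.6 kJ/min = 45.327 kW
Heat supplied = 163180 kJ/h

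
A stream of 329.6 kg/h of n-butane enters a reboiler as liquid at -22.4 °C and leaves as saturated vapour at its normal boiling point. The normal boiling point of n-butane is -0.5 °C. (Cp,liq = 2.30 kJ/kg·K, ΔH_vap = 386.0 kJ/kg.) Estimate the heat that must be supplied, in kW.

Q = 40.0 kW

liquid -22.4→-0.5 °C: 50.37 kJ/kg
vaporisation at -0.5 °C: 386 kJ/kg
Δh = 50.37 + 386 = 436.37 kJ/kg
Q = ṁ·Δh = 329.6 kg/h × 436.37 kJ/kg = 143830 kJ/h
|Q| = 39.952 kW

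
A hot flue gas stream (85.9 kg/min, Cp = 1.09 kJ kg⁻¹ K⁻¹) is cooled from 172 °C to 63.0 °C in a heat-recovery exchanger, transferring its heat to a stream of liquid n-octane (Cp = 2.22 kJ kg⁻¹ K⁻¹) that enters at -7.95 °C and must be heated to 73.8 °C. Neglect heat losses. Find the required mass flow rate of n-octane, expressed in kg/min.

ṁ_c = 56.2 kg/min

Heat released by hot stream: Q = 85.9 × 1.09 × (172 − 63.0) = 10206 kJ/min
Energy balance on cold side (adiabatic exchanger): Q = ṁ_c·Cp_c·(T_c,out − T_c,in)
ṁ_c = 10206 / [2.22 × (73.8 − -7.95)] = 56.235 kg/min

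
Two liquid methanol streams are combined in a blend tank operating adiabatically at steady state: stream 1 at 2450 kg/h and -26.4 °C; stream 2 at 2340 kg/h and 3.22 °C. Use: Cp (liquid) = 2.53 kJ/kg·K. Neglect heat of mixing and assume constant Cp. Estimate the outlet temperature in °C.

T_out = -11.9 °C

Adiabatic, steady state ⇒ Σ ṁᵢCp,ᵢ(T_out − Tᵢ) = 0
Σ ṁᵢCp,ᵢTᵢ = 2450×2.53×-26.4 + 2340×2.53×3.22 = -144580
Σ ṁᵢCp,ᵢ = 2450×2.53 + 2340×2.53 = 12119
T_out = -144580 / 12119 = -11.93 °C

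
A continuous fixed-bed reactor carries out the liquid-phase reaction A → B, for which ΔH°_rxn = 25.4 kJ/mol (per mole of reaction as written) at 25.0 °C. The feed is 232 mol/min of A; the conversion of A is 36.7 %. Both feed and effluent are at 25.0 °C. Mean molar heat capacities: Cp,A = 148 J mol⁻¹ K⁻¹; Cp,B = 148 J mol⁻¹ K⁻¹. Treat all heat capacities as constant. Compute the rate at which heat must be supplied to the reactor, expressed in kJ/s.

Extent of reaction ξ = 0.367 × 232 = 85.144 mol/min
Reaction term: ξ·ΔH°_rxn = 85.144 × 25.4 = 2162.7 kJ/min
Q = ΔH = 2162.7 kJ/min = 36.044 kW
Heat supplied = 36.044 kJ/s

Q_in = 36.0 kJ/s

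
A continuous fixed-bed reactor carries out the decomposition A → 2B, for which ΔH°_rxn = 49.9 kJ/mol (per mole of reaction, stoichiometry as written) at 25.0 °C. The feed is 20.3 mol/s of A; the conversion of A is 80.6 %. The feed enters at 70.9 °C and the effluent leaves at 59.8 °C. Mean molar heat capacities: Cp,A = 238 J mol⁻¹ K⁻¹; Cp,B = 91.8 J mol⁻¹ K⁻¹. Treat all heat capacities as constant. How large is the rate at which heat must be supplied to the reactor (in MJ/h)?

Q_in = 2630 MJ/h

Extent of reaction ξ = 0.806 × 20.3 = 16.362 mol/s
Reaction term: ξ·ΔH°_rxn = 16.362 × 49.9 = 816.45 kJ/s
Sensible, feed 70.9→25 °C: -221.76 kJ/s
Outlet flows (mol/s): A 3.9382, B 32.724
Sensible, products 25→59.8 °C: 137.16 kJ/s
Q = ΔH = 731.85 kJ/s = 731.85 kW
Heat supplied = 2634.7 MJ/h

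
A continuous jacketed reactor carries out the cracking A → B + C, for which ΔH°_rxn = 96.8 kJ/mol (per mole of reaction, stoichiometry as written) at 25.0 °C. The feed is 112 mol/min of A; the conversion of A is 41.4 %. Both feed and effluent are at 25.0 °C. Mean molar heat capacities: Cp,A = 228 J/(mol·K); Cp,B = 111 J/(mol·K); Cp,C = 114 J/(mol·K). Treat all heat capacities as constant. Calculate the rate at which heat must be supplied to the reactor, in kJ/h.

Extent of reaction ξ = 0.414 × 112 = 46.368 mol/min
Reaction term: ξ·ΔH°_rxn = 46.368 × 96.8 = 4488.4 kJ/min
Q = ΔH = 4488.4 kJ/min = 74.807 kW
Heat supplied = 269310 kJ/h

Q_in = 269000 kJ/h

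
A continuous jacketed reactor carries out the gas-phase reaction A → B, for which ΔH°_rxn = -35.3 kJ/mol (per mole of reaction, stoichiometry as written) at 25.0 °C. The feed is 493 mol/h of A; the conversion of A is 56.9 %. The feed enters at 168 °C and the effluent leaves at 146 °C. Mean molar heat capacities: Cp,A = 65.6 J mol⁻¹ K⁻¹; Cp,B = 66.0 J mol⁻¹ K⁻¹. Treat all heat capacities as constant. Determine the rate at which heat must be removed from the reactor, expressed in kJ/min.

Q_out = 177 kJ/min

Extent of reaction ξ = 0.569 × 493 = 280.52 mol/h
Reaction term: ξ·ΔH°_rxn = 280.52 × -35.3 = -9902.3 kJ/h
Sensible, feed 168→25 °C: -4624.7 kJ/h
Outlet flows (mol/h): A 212.48, B 280.52
Sensible, products 25→146 °C: 3926.8 kJ/h
Q = ΔH = -10600 kJ/h = -2.9445 kW
Heat removed = 176.67 kJ/min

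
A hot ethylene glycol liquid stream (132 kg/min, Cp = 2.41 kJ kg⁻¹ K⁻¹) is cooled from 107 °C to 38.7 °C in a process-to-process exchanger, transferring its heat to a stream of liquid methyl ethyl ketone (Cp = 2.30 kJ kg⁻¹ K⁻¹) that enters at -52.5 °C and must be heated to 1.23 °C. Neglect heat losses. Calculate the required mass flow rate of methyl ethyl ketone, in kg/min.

Heat released by hot stream: Q = 132 × 2.41 × (107 − 38.7) = 21728 kJ/min
Energy balance on cold side (adiabatic exchanger): Q = ṁ_c·Cp_c·(T_c,out − T_c,in)
ṁ_c = 21728 / [2.30 × (1.23 − -52.5)] = 175.82 kg/min

ṁ_c = 176 kg/min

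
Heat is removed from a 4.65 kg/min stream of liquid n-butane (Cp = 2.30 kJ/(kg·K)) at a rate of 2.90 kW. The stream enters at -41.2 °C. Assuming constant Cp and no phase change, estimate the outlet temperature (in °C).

Q = 2.90 kW = 174 kJ/min
ΔT = Q/(ṁ·Cp) = 174/(4.65×2.30) = 16.269 K
T_out = -41.2 − 16.269 = -57.469 °C

T_out = -57.5 °C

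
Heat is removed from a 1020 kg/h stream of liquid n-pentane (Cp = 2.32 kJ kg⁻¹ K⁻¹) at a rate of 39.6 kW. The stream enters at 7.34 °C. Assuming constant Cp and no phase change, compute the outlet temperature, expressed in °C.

Q = 39.6 kW = 142560 kJ/h
ΔT = Q/(ṁ·Cp) = 142560/(1020×2.32) = 60.243 K
T_out = 7.34 − 60.243 = -52.903 °C

T_out = -52.9 °C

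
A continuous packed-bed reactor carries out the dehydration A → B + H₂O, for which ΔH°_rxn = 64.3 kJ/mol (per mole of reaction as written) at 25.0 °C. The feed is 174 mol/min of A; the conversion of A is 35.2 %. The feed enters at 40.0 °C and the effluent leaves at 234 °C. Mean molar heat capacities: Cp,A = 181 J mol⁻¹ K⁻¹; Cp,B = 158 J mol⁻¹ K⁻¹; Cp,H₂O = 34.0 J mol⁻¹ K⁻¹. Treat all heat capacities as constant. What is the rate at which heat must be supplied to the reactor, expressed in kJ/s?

Extent of reaction ξ = 0.352 × 174 = 61.248 mol/min
Reaction term: ξ·ΔH°_rxn = 61.248 × 64.3 = 3938.2 kJ/min
Sensible, feed 40.0→25 °C: -472.41 kJ/min
Outlet flows (mol/min): A 112.75, B 61.248, H₂O 61.248
Sensible, products 25→234 °C: 6723.1 kJ/min
Q = ΔH = 10189 kJ/min = 169.81 kW
Heat supplied = 169.81 kJ/s

Q_in = 170 kJ/s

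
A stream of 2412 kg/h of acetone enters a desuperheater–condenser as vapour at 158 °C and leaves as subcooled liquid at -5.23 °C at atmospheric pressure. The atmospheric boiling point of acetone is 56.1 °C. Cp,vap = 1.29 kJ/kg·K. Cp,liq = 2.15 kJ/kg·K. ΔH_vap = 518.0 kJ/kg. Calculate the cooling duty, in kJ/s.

Q_c = 523 kJ/s

vapour 158→56.1 °C: -131.45 kJ/kg
condensation at 56.1 °C: -518 kJ/kg
liquid 56.1→-5.23 °C: -131.86 kJ/kg
Δh = -131.45 + -518 + -131.86 = -781.31 kJ/kg
Q = ṁ·Δh = 2412 kg/h × -781.31 kJ/kg = -1.8845e+06 kJ/h
|Q| = 523.48 kW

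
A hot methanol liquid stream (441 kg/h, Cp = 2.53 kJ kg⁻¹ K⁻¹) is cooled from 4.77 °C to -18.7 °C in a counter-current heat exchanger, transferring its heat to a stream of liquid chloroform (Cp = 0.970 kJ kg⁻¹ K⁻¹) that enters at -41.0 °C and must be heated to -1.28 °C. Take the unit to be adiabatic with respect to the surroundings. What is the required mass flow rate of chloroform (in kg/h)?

ṁ_c = 680 kg/h

Heat released by hot stream: Q = 441 × 2.53 × (4.77 − -18.7) = 26186 kJ/h
Energy balance on cold side (adiabatic exchanger): Q = ṁ_c·Cp_c·(T_c,out − T_c,in)
ṁ_c = 26186 / [0.970 × (-1.28 − -41.0)] = 679.66 kg/h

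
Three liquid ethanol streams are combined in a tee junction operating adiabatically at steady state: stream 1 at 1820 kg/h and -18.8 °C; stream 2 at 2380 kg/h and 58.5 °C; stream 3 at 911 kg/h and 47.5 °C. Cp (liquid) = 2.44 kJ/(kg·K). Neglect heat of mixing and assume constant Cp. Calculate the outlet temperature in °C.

Energy balance with Q = 0: Σ ṁᵢCp,ᵢ(T_out − Tᵢ) = 0
Σ ṁᵢCp,ᵢTᵢ = 1820×2.44×-18.8 + 2380×2.44×58.5 + 911×2.44×47.5 = 361820
Σ ṁᵢCp,ᵢ = 1820×2.44 + 2380×2.44 + 911×2.44 = 12471
T_out = 361820 / 12471 = 29.013 °C

T_out = 29.0 °C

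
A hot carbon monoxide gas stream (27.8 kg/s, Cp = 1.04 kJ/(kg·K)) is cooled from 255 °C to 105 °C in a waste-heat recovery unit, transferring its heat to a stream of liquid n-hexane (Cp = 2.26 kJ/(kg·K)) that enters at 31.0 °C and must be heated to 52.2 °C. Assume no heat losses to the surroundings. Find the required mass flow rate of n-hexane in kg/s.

Heat released by hot stream: Q = 27.8 × 1.04 × (255 − 105) = 4336.8 kJ/s
Energy balance on cold side (adiabatic exchanger): Q = ṁ_c·Cp_c·(T_c,out − T_c,in)
ṁ_c = 4336.8 / [2.26 × (52.2 − 31.0)] = 90.516 kg/s

ṁ_c = 90.5 kg/s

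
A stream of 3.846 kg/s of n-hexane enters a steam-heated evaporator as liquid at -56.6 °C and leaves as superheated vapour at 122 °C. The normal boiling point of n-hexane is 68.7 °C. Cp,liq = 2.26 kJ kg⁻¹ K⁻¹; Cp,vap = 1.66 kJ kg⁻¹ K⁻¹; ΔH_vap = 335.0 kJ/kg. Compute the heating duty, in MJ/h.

liquid -56.6→68.7 °C: 283.18 kJ/kg
vaporisation at 68.7 °C: 335 kJ/kg
vapour 68.7→122 °C: 88.478 kJ/kg
Δh = 283.18 + 335 + 88.478 = 706.66 kJ/kg
Q = ṁ·Δh = 3.846 kg/s × 706.66 kJ/kg = 2717.8 kJ/s
|Q| = 2717.8 kW = 9784.1 MJ/h

Q = 9780 MJ/h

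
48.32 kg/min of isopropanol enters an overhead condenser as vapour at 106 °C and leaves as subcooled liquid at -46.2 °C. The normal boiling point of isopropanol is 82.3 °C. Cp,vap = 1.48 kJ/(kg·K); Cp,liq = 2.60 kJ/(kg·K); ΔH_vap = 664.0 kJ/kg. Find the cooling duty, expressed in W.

vapour 106→82.3 °C: -35.076 kJ/kg
condensation at 82.3 °C: -664 kJ/kg
liquid 82.3→-46.2 °C: -334.1 kJ/kg
Δh = -35.076 + -664 + -334.1 = -1033.2 kJ/kg
Q = ṁ·Δh = 48.32 kg/min × -1033.2 kJ/kg = -49923 kJ/min
|Q| = 832.05 kW = 832050 W

Q_c = 832000 W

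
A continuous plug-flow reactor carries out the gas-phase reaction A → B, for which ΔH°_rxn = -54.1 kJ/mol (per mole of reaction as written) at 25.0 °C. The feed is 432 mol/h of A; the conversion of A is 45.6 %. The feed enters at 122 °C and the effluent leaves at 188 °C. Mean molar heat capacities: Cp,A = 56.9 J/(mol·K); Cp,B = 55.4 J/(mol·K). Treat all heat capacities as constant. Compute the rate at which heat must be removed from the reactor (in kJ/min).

Extent of reaction ξ = 0.456 × 432 = 196.99 mol/h
Reaction term: ξ·ΔH°_rxn = 196.99 × -54.1 = -10657 kJ/h
Sensible, feed 122→25 °C: -2384.3 kJ/h
Outlet flows (mol/h): A 235.01, B 196.99
Sensible, products 25→188 °C: 3958.5 kJ/h
Q = ΔH = -9083.1 kJ/h = -2.5231 kW
Heat removed = 151.38 kJ/min

Q_out = 151 kJ/min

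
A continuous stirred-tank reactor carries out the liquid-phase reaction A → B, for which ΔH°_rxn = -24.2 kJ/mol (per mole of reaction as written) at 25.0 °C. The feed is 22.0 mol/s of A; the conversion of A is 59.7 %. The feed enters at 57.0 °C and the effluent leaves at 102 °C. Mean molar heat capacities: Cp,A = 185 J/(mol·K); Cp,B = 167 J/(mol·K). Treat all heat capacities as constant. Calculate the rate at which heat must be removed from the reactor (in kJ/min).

Extent of reaction ξ = 0.597 × 22.0 = 13.134 mol/s
Reaction term: ξ·ΔH°_rxn = 13.134 × -24.2 = -317.84 kJ/s
Sensible, feed 57.0→25 °C: -130.24 kJ/s
Outlet flows (mol/s): A 8.866, B 13.134
Sensible, products 25→102 °C: 295.19 kJ/s
Q = ΔH = -152.9 kJ/s = -152.9 kW
Heat removed = 9173.8 kJ/min

Q_out = 9170 kJ/min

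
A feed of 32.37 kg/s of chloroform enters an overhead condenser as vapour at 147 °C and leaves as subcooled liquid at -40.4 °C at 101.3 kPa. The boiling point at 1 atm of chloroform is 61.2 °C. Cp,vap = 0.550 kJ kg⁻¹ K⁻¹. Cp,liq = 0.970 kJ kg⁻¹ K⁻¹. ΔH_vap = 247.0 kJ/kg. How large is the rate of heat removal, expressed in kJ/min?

vapour 147→61.2 °C: -47.19 kJ/kg
condensation at 61.2 °C: -247 kJ/kg
liquid 61.2→-40.4 °C: -98.552 kJ/kg
Δh = -47.19 + -247 + -98.552 = -392.74 kJ/kg
Q = ṁ·Δh = 32.37 kg/s × -392.74 kJ/kg = -12713 kJ/s
|Q| = 12713 kW = 762780 kJ/min

Q_c = 763000 kJ/min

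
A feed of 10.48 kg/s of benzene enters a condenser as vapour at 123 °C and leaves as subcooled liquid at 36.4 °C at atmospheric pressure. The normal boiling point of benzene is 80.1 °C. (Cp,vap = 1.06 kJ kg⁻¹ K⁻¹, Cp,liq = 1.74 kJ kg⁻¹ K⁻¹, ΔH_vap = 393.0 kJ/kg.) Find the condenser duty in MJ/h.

Q_c = 19400 MJ/h

vapour 123→80.1 °C: -45.474 kJ/kg
condensation at 80.1 °C: -393 kJ/kg
liquid 80.1→36.4 °C: -76.038 kJ/kg
Δh = -45.474 + -393 + -76.038 = -514.51 kJ/kg
Q = ṁ·Δh = 10.48 kg/s × -514.51 kJ/kg = -5392.1 kJ/s
|Q| = 5392.1 kW = 19412 MJ/h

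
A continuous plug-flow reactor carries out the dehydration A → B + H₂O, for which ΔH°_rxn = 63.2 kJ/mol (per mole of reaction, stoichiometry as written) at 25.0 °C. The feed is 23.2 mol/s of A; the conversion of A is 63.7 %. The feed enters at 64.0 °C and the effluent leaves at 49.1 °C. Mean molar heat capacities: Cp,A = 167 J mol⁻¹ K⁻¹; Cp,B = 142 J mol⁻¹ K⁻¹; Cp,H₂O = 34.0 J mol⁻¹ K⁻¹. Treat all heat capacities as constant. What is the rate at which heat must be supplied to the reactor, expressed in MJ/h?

Q_in = 3170 MJ/h

Extent of reaction ξ = 0.637 × 23.2 = 14.778 mol/s
Reaction term: ξ·ΔH°_rxn = 14.778 × 63.2 = 933.99 kJ/s
Sensible, feed 64.0→25 °C: -151.1 kJ/s
Outlet flows (mol/s): A 8.4216, B 14.778, H₂O 14.778
Sensible, products 25→49.1 °C: 96.578 kJ/s
Q = ΔH = 879.47 kJ/s = 879.47 kW
Heat supplied = 3166.1 MJ/h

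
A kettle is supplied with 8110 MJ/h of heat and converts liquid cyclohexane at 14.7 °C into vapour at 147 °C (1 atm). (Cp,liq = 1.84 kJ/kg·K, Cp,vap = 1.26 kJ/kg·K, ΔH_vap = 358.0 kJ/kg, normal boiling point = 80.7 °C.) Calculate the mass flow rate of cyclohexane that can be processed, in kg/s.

Δh = 1.84×(80.7−14.7) + 358.0 + 1.26×(147−80.7) = 562.98 kJ/kg
Q = 8110 MJ/h = 2252.8 kJ/s = 2252.8 kJ/s
ṁ = Q/Δh = 2252.8 / 562.98 = 4.0015 kg/s

ṁ = 4.00 kg/s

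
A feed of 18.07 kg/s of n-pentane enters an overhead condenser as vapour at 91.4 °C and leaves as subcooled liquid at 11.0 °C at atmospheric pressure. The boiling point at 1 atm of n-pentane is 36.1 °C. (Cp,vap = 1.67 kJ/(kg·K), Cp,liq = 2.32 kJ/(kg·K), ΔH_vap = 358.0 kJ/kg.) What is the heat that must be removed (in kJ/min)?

Q_c = 551000 kJ/min

vapour 91.4→36.1 °C: -92.351 kJ/kg
condensation at 36.1 °C: -358 kJ/kg
liquid 36.1→11.0 °C: -58.232 kJ/kg
Δh = -92.351 + -358 + -58.232 = -508.58 kJ/kg
Q = ṁ·Δh = 18.07 kg/s × -508.58 kJ/kg = -9190.1 kJ/s
|Q| = 9190.1 kW = 551410 kJ/min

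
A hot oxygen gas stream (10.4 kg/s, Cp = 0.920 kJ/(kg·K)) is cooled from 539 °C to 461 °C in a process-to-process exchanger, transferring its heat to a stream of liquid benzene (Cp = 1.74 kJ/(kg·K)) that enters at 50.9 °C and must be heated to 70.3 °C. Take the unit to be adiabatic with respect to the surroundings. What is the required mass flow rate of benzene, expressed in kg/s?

Heat released by hot stream: Q = 10.4 × 0.920 × (539 − 461) = 746.3 kJ/s
Energy balance on cold side (adiabatic exchanger): Q = ṁ_c·Cp_c·(T_c,out − T_c,in)
ṁ_c = 746.3 / [1.74 × (70.3 − 50.9)] = 22.109 kg/s

ṁ_c = 22.1 kg/s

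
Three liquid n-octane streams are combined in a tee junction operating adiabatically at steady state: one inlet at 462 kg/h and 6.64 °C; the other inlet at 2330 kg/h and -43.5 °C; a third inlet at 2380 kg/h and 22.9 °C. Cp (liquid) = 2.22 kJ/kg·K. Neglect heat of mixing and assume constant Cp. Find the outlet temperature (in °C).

Adiabatic, steady state ⇒ Σ ṁᵢCp,ᵢ(T_out − Tᵢ) = 0
T_out = Σ ṁᵢCp,ᵢTᵢ / Σ ṁᵢCp,ᵢ
      = -97203 / 11482 = -8.4658 °C

T_out = -8.47 °C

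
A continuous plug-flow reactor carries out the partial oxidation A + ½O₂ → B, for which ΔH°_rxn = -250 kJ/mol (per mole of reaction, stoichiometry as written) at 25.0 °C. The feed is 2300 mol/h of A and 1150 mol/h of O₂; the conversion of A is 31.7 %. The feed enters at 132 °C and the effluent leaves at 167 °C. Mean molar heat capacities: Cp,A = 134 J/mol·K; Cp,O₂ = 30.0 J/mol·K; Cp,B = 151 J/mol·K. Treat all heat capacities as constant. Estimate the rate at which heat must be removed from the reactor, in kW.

Q_out = 47.2 kW

Extent of reaction ξ = 0.317 × 2300 = 729.1 mol/h
Reaction term: ξ·ΔH°_rxn = 729.1 × -250 = -182280 kJ/h
Sensible, feed 132→25 °C: -36669 kJ/h
Outlet flows (mol/h): A 1570.9, O₂ 785.45, B 729.1
Sensible, products 25→167 °C: 48870 kJ/h
Q = ΔH = -170070 kJ/h = -47.243 kW
Heat removed = 47.243 kW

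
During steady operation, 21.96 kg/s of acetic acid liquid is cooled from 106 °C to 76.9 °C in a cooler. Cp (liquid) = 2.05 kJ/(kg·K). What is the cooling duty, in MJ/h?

Q = ṁ·Cp·ΔT = 21.96 × 2.05 × (76.9 − 106) = -1310 kJ/s
Cooling duty = 4716.1 MJ/h

Q_c = 4720 MJ/h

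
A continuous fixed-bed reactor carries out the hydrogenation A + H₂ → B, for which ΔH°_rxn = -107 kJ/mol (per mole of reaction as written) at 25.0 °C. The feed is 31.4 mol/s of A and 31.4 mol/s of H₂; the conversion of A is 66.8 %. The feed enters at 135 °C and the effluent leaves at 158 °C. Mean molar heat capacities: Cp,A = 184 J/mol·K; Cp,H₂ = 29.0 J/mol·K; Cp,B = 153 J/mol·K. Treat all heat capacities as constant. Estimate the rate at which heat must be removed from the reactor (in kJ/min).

Q_out = 135000 kJ/min

Extent of reaction ξ = 0.668 × 31.4 = 20.975 mol/s
Reaction term: ξ·ΔH°_rxn = 20.975 × -107 = -2244.3 kJ/s
Sensible, feed 135→25 °C: -735.7 kJ/s
Outlet flows (mol/s): A 10.425, H₂ 10.425, B 20.975
Sensible, products 25→158 °C: 722.15 kJ/s
Q = ΔH = -2257.9 kJ/s = -2257.9 kW
Heat removed = 135470 kJ/min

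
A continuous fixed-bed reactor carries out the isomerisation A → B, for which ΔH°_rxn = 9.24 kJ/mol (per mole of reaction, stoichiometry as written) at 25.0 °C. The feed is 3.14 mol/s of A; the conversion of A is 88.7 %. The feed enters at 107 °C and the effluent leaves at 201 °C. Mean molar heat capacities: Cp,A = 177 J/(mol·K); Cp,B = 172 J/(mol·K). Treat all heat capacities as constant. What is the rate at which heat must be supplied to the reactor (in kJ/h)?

Extent of reaction ξ = 0.887 × 3.14 = 2.7852 mol/s
Reaction term: ξ·ΔH°_rxn = 2.7852 × 9.24 = 25.735 kJ/s
Sensible, feed 107→25 °C: -45.574 kJ/s
Outlet flows (mol/s): A 0.35482, B 2.7852
Sensible, products 25→201 °C: 95.366 kJ/s
Q = ΔH = 75.527 kJ/s = 75.527 kW
Heat supplied = 271900 kJ/h

Q_in = 272000 kJ/h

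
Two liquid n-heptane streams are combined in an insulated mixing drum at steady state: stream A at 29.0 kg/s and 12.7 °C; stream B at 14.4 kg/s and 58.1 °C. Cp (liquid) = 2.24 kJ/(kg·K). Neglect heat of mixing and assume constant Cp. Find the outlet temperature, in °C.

Adiabatic, steady state ⇒ Σ ṁᵢCp,ᵢ(T_out − Tᵢ) = 0
Σ ṁᵢCp,ᵢTᵢ = 29.0×2.24×12.7 + 14.4×2.24×58.1 = 2699.1
Σ ṁᵢCp,ᵢ = 29.0×2.24 + 14.4×2.24 = 97.216
T_out = 2699.1 / 97.216 = 27.764 °C

T_out = 27.8 °C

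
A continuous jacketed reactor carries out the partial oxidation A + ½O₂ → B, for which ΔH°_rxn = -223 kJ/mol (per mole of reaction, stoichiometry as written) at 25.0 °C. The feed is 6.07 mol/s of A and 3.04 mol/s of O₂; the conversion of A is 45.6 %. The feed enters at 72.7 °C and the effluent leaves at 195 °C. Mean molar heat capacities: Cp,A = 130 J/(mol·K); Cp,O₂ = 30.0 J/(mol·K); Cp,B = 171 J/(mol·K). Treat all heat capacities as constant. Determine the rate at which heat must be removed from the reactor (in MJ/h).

Q_out = 1790 MJ/h

Extent of reaction ξ = 0.456 × 6.07 = 2.7679 mol/s
Reaction term: ξ·ΔH°_rxn = 2.7679 × -223 = -617.25 kJ/s
Sensible, feed 72.7→25 °C: -41.99 kJ/s
Outlet flows (mol/s): A 3.3021, O₂ 1.656, B 2.7679
Sensible, products 25→195 °C: 161.89 kJ/s
Q = ΔH = -497.35 kJ/s = -497.35 kW
Heat removed = 1790.5 MJ/h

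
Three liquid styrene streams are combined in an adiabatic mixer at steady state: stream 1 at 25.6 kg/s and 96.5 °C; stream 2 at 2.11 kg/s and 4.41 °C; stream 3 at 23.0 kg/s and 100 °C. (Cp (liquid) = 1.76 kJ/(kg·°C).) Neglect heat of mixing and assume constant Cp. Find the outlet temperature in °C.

Energy balance with Q = 0: Σ ṁᵢCp,ᵢ(T_out − Tᵢ) = 0
Σ ṁᵢCp,ᵢTᵢ = 25.6×1.76×96.5 + 2.11×1.76×4.41 + 23.0×1.76×100 = 8412.3
Σ ṁᵢCp,ᵢ = 25.6×1.76 + 2.11×1.76 + 23.0×1.76 = 89.25
T_out = 8412.3 / 89.25 = 94.256 °C

T_out = 94.3 °C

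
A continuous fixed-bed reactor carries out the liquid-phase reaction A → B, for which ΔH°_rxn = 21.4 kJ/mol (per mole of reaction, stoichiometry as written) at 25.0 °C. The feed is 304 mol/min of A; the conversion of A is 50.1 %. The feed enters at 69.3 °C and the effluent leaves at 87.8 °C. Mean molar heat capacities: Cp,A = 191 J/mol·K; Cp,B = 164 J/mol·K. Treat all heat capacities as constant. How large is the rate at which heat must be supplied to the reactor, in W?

Extent of reaction ξ = 0.501 × 304 = 152.3 mol/min
Reaction term: ξ·ΔH°_rxn = 152.3 × 21.4 = 3259.3 kJ/min
Sensible, feed 69.3→25 °C: -2572.2 kJ/min
Outlet flows (mol/min): A 151.7, B 152.3
Sensible, products 25→87.8 °C: 3388.2 kJ/min
Q = ΔH = 4075.2 kJ/min = 67.921 kW
Heat supplied = 67921 W

Q_in = 67900 W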